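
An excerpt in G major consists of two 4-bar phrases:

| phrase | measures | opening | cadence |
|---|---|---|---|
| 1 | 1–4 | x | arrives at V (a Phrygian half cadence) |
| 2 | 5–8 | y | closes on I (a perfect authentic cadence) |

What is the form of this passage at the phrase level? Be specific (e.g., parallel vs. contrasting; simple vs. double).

contrasting period

Phrase 1 ends with a Phrygian half cadence (weaker) and phrase 2 with a perfect authentic cadence (stronger): antecedent + consequent = a period.
The two phrases open with different material (x / y), so the period is contrasting.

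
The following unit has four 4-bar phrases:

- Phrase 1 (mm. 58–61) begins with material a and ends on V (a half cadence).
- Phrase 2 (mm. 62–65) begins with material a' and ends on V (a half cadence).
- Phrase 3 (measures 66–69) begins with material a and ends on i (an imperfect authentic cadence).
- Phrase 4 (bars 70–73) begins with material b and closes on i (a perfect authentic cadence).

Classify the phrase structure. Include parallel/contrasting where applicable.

Four phrases in two halves: the first half (measures 58–65) ends with a half cadence, the second (mm. 66–73) with a perfect authentic cadence — a large antecedent–consequent pair, i.e. a double period.
Phrase 3 begins with the same material as phrase 1, making it parallel.

parallel double period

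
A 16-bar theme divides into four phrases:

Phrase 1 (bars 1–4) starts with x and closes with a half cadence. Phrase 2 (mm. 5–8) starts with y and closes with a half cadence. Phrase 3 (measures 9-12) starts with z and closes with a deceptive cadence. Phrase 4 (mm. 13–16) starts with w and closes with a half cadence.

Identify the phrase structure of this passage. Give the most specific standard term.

Phrase 4 ends with a half cadence, no stronger than phrase 2's half cadence, so the four phrases do not form a double period; nor do phrases 3–4 duplicate 1–2, so it is not a repeated period. With no phrase reaching a conclusive cadence, the passage is a phrase group.

phrase group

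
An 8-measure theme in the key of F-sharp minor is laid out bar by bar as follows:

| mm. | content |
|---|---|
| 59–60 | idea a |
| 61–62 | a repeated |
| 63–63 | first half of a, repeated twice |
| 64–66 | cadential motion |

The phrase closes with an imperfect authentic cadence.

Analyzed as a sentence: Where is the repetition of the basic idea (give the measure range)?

The presentation of a sentence is the basic idea (mm. 59–60) plus its repetition (mm. 61–62); the repetition of the basic idea is therefore mm. 61–62.

measures 61–62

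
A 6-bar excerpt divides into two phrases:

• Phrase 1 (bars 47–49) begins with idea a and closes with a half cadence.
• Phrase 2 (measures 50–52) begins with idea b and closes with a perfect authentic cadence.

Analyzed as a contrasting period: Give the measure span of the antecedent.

The antecedent is the phrase ending with the weaker cadence (half cadence, phrase 1) and the consequent the one ending more conclusively (perfect authentic cadence, phrase 2); the antecedent is bars 47–49.

measures 47–49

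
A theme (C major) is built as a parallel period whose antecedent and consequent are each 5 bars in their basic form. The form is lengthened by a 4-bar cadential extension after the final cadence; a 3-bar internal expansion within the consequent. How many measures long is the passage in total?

Basic parallel period: 5 + 5 = 10 bars.
10 (basic form) + 4 (cadential extension) + 3 (internal expansion) = 17.

17 measures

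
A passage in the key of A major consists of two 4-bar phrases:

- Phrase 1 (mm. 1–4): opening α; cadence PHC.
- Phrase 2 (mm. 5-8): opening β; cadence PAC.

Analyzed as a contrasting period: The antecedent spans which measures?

The antecedent is the phrase ending with the weaker cadence (Phrygian half cadence, phrase 1) and the consequent the one ending more conclusively (perfect authentic cadence, phrase 2); the antecedent is mm. 1-4.

measures 1–4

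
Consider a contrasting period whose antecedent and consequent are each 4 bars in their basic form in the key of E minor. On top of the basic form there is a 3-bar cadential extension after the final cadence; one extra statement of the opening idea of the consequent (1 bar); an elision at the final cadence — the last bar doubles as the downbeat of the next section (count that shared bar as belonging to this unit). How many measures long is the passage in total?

Basic contrasting period: 4 + 4 = 8 bars.
8 (basic form) + 3 (cadential extension) + 1 (extra statement) = 12.
The elision shares a bar with the next section but does not change this unit's count.

12 measures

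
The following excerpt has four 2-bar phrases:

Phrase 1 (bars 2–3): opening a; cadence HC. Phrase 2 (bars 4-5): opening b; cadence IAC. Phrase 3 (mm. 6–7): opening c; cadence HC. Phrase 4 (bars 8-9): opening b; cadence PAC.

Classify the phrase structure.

contrasting double period

Four phrases in two halves: the first half (mm. 2-5) ends with an imperfect authentic cadence, the second (mm. 6-9) with a perfect authentic cadence — a large antecedent–consequent pair, i.e. a double period.
Phrase 3 begins with different material from phrase 1, making it contrasting.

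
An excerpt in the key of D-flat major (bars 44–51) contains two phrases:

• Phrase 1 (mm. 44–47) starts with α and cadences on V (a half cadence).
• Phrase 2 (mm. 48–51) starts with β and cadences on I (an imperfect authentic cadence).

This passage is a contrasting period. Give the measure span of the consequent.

The antecedent is the phrase ending with the weaker cadence (half cadence, phrase 1) and the consequent the one ending more conclusively (imperfect authentic cadence, phrase 2); the consequent is mm. 48–51.

measures 48–51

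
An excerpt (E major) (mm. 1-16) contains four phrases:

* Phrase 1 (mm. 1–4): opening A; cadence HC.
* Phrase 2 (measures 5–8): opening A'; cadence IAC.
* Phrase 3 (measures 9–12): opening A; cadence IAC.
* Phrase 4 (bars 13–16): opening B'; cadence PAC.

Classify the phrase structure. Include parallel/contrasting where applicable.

Four phrases in two halves: the first half (measures 1–8) ends with an imperfect authentic cadence, the second (mm. 9–16) with a perfect authentic cadence — a large antecedent–consequent pair, i.e. a double period.
Phrase 3 begins with the same material as phrase 1, making it parallel.

parallel double period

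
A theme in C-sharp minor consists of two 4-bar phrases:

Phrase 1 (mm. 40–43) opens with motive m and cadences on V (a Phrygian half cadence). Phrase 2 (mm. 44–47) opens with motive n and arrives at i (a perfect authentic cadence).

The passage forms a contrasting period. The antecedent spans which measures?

measures 40–43

The antecedent is the phrase ending with the weaker cadence (Phrygian half cadence, phrase 1) and the consequent the one ending more conclusively (perfect authentic cadence, phrase 2); the antecedent is measures 40–43.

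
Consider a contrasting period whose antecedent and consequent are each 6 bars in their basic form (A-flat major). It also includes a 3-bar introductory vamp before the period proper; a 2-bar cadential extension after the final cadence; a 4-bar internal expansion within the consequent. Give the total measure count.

Basic contrasting period: 6 + 6 = 12 bars.
12 (basic form) + 3 (introduction) + 2 (cadential extension) + 4 (internal expansion) = 21.

21 measures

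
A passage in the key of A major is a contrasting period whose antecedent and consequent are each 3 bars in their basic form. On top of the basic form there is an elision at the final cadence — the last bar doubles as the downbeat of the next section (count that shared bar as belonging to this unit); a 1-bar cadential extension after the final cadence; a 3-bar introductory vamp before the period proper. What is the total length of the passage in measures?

Basic contrasting period: 3 + 3 = 6 bars.
6 (basic form) + 1 (cadential extension) + 3 (introduction) = 10.
The elision shares a bar with the next section but does not change this unit's count.

10 measures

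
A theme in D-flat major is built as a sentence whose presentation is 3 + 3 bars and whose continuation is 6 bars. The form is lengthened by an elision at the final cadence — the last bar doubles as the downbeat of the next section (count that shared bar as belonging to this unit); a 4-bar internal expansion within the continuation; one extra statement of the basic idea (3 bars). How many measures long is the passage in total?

19 measures

Basic sentence: 3 + 3 + 6 = 12 bars.
12 (basic form) + 4 (internal expansion) + 3 (extra statement) = 19.
The elision shares a bar with the next section but does not change this unit's count.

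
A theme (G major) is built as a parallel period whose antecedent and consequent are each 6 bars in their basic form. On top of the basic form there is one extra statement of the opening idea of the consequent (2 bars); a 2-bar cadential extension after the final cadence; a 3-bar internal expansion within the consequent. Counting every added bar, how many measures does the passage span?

19 measures

Basic parallel period: 6 + 6 = 12 bars.
12 (basic form) + 2 (extra statement) + 2 (cadential extension) + 3 (internal expansion) = 19.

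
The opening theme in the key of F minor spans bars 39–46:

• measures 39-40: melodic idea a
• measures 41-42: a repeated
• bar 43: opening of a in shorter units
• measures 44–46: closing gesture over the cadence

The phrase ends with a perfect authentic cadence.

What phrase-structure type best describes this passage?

sentence

Basic idea (mm. 39–40) + its repetition (mm. 41–42) form the presentation; fragmentation and cadence (mm. 43–46) form the continuation — the 8-bar whole is a sentence.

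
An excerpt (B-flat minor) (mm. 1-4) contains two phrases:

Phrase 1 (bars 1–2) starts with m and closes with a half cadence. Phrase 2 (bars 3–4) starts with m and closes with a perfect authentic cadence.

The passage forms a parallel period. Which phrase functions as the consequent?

phrase 2

The phrase ending with the weaker cadence (half cadence) is the antecedent; the one ending more conclusively (perfect authentic cadence) is the consequent. The consequent is phrase 2.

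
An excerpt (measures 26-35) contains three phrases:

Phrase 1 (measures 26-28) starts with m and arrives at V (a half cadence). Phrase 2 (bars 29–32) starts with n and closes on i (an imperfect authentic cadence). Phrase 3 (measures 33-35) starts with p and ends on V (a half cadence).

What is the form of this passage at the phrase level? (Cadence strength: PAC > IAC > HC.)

phrase group

The final phrase closes with a half cadence, which is not stronger than the preceding imperfect authentic cadence; the 3 phrases lack an overall antecedent–consequent design and so form a phrase group.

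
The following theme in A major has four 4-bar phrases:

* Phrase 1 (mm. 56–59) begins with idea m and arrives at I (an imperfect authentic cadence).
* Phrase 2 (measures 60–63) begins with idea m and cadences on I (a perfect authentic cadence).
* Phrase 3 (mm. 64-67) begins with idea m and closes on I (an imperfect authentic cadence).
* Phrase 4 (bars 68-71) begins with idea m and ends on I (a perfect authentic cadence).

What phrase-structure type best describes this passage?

The cadence pattern IAC–PAC–IAC–PAC is weak–strong twice, and phrases 3–4 restate phrases 1–2: a period heard twice, not a double period (which would end weakly at phrase 2).

repeated period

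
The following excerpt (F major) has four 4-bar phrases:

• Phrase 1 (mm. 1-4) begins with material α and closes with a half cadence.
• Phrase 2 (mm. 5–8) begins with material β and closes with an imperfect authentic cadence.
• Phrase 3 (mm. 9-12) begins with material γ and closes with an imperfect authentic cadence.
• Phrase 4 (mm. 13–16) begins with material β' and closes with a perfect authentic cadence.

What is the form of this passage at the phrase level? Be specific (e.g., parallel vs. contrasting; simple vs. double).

contrasting double period

Four phrases in two halves: the first half (bars 1–8) ends with an imperfect authentic cadence, the second (bars 9-16) with a perfect authentic cadence — a large antecedent–consequent pair, i.e. a double period.
Phrase 3 begins with different material from phrase 1, making it contrasting.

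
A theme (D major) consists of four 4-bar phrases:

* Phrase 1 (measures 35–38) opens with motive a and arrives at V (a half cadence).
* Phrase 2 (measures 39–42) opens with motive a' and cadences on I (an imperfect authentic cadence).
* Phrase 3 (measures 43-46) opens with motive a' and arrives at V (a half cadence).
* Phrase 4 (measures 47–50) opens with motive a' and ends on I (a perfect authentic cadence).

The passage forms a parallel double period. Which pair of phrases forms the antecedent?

phrases 1 and 2

In a double period the first pair of phrases (ending imperfect authentic cadence) is the large antecedent and the second pair (ending perfect authentic cadence) is the large consequent; the antecedent is phrases 1 and 2.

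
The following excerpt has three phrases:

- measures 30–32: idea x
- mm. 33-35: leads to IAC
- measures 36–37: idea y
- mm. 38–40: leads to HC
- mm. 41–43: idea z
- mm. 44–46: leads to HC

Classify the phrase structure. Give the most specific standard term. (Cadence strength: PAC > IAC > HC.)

The final phrase closes with a half cadence, which is not stronger than the preceding half cadence; the 3 phrases lack an overall antecedent–consequent design and so form a phrase group.

phrase group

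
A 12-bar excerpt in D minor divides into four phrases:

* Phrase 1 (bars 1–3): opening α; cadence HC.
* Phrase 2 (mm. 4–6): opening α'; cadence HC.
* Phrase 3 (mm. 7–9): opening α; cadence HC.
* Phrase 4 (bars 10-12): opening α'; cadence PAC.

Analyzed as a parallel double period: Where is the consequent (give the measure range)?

measures 7–12

In a double period the four phrases pair into a large antecedent (phrases 1–2, ending half cadence) and a large consequent (phrases 3–4, ending perfect authentic cadence). The consequent spans mm. 7–12.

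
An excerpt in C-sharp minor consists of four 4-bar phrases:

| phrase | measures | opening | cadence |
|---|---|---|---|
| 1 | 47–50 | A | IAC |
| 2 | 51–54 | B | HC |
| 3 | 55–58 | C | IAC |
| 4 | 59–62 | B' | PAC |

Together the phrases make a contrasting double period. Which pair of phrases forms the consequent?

phrases 3 and 4

In a double period the first pair of phrases (ending half cadence) is the large antecedent and the second pair (ending perfect authentic cadence) is the large consequent; the consequent is phrases 3 and 4.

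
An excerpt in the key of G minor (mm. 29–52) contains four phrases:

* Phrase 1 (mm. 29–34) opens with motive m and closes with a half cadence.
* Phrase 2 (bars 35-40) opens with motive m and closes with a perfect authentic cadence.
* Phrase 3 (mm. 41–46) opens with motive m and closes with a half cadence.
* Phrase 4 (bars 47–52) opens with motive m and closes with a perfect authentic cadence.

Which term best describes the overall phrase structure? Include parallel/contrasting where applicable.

repeated period

The cadence pattern HC–PAC–HC–PAC is weak–strong twice, and phrases 3–4 restate phrases 1–2: a period heard twice, not a double period (which would end weakly at phrase 2).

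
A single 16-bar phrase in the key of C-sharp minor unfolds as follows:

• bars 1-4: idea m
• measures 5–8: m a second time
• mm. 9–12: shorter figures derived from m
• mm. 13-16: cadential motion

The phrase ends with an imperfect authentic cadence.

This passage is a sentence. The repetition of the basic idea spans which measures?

The presentation of a sentence is the basic idea (measures 1–4) plus its repetition (bars 5–8); the repetition of the basic idea is therefore measures 5–8.

measures 5–8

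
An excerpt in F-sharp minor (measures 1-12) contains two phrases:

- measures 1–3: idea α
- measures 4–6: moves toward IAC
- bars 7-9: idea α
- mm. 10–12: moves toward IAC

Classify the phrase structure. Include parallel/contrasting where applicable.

Both phrases have the same opening (α) and the same cadence (imperfect authentic cadence): the second is a restatement, not a consequent, so this is a repeated phrase rather than a period.

repeated phrase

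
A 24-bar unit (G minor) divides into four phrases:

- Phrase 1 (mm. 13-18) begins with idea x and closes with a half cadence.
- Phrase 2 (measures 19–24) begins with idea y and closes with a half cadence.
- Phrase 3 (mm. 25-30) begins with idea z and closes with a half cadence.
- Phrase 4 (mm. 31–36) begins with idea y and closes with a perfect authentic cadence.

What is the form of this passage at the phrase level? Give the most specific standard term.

contrasting double period

Four phrases in two halves: the first half (mm. 13–24) ends with a half cadence, the second (mm. 25-36) with a perfect authentic cadence — a large antecedent–consequent pair, i.e. a double period.
Phrase 3 begins with different material from phrase 1, making it contrasting.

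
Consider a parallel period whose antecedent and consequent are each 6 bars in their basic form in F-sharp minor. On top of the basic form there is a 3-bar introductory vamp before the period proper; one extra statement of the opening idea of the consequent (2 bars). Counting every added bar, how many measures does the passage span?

17 measures

Basic parallel period: 6 + 6 = 12 bars.
12 (basic form) + 3 (introduction) + 2 (extra statement) = 17.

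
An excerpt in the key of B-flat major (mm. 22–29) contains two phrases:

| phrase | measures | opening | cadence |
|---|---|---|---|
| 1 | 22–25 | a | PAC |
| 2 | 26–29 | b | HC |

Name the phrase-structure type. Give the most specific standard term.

The second phrase closes with a half cadence, which is not stronger than the first phrase's perfect authentic cadence; without a weak→strong cadential pair there is no antecedent–consequent relationship, so this is a phrase group rather than a period.

phrase group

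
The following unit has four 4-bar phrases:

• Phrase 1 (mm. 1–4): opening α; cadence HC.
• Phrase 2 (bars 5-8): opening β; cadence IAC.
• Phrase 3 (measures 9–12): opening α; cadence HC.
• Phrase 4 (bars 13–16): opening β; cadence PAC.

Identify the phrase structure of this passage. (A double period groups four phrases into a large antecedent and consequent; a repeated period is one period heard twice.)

parallel double period

Four phrases in two halves: the first half (mm. 1–8) ends with an imperfect authentic cadence, the second (measures 9–16) with a perfect authentic cadence — a large antecedent–consequent pair, i.e. a double period.
Phrase 3 begins with the same material as phrase 1, making it parallel.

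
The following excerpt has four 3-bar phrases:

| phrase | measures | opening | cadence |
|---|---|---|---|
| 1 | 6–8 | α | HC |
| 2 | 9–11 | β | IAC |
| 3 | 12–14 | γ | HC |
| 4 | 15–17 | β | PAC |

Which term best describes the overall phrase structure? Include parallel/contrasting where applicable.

contrasting double period

Four phrases in two halves: the first half (mm. 6–11) ends with an imperfect authentic cadence, the second (mm. 12–17) with a perfect authentic cadence — a large antecedent–consequent pair, i.e. a double period.
Phrase 3 begins with different material from phrase 1, making it contrasting.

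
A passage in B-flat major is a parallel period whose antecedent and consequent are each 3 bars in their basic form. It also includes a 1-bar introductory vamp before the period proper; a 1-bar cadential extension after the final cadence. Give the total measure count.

8 measures

Basic parallel period: 3 + 3 = 6 bars.
6 (basic form) + 1 (introduction) + 1 (cadential extension) = 8.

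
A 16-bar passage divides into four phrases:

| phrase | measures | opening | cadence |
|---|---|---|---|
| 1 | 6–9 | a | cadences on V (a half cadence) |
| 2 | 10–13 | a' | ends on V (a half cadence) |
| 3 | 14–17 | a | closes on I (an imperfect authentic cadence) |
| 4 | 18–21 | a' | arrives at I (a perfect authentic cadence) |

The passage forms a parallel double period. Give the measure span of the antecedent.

In a double period the four phrases pair into a large antecedent (phrases 1–2, ending half cadence) and a large consequent (phrases 3–4, ending perfect authentic cadence). The antecedent spans measures 6–13.

measures 6–13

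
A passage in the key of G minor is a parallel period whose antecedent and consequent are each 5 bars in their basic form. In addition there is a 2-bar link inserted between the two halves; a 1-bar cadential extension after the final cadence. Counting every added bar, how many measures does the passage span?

13 measures

Basic parallel period: 5 + 5 = 10 bars.
10 (basic form) + 2 (link) + 1 (cadential extension) = 13.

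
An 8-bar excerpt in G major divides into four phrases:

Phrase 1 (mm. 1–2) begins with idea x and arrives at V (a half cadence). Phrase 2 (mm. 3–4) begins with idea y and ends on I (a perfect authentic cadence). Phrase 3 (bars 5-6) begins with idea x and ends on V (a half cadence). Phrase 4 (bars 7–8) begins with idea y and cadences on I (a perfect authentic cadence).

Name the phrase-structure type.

The cadence pattern HC–PAC–HC–PAC is weak–strong twice, and phrases 3–4 restate phrases 1–2: a period heard twice, not a double period (which would end weakly at phrase 2).

repeated period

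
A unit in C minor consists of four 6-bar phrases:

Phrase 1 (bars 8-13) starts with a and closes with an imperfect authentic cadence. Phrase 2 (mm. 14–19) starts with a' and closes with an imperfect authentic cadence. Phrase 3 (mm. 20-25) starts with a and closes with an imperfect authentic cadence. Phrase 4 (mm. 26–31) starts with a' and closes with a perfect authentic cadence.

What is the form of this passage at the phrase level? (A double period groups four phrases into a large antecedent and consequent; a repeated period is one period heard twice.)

Four phrases in two halves: the first half (mm. 8-19) ends with an imperfect authentic cadence, the second (mm. 20–31) with a perfect authentic cadence — a large antecedent–consequent pair, i.e. a double period.
Phrase 3 begins with the same material as phrase 1, making it parallel.

parallel double period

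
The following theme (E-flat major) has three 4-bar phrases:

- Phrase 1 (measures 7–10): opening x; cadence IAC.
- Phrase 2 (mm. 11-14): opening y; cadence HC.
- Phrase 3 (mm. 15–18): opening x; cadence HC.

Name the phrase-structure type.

The final phrase closes with a half cadence, which is not stronger than the preceding half cadence; the 3 phrases lack an overall antecedent–consequent design and so form a phrase group.

phrase group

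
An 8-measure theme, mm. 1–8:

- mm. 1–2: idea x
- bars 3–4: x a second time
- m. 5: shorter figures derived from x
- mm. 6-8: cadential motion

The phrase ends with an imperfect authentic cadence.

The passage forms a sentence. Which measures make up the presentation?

measures 1–4

The presentation of a sentence is the basic idea (mm. 1-2) plus its repetition (mm. 3–4); the presentation is therefore mm. 1-4.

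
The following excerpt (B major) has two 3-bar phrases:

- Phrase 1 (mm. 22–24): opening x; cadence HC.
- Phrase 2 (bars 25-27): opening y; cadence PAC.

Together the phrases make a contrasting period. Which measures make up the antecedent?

The phrase ending with the weaker cadence (half cadence) is the antecedent; the one ending more conclusively (perfect authentic cadence) is the consequent. The antecedent is measures 22–24.

measures 22–24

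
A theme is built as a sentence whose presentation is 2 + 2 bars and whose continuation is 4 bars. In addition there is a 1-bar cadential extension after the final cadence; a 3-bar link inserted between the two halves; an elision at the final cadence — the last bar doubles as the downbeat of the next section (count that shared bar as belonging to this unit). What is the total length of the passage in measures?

12 measures

Basic sentence: 2 + 2 + 4 = 8 bars.
8 (basic form) + 1 (cadential extension) + 3 (link) = 12.
The elision shares a bar with the next section but does not change this unit's count.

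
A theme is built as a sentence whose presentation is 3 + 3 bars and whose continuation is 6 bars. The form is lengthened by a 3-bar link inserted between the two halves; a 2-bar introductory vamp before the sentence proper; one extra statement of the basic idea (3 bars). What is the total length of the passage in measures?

20 measures

Basic sentence: 3 + 3 + 6 = 12 bars.
12 (basic form) + 3 (link) + 2 (introduction) + 3 (extra statement) = 20.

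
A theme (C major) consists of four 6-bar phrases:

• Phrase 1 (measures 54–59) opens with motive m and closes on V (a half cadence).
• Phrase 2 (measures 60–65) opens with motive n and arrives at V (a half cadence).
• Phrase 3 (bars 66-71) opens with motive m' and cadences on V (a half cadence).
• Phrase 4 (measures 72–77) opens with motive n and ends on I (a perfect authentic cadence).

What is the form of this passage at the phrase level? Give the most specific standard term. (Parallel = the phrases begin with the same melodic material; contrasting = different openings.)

Four phrases in two halves: the first half (measures 54-65) ends with a half cadence, the second (bars 66–77) with a perfect authentic cadence — a large antecedent–consequent pair, i.e. a double period.
Phrase 3 begins with the same material as phrase 1, making it parallel.

parallel double period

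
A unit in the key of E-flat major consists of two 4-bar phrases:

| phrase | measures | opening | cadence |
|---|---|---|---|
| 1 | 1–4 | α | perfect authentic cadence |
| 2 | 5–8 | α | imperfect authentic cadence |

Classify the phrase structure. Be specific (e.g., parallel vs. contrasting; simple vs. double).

phrase group

The second phrase closes with an imperfect authentic cadence, which is not stronger than the first phrase's perfect authentic cadence; without a weak→strong cadential pair there is no antecedent–consequent relationship, so this is a phrase group rather than a period.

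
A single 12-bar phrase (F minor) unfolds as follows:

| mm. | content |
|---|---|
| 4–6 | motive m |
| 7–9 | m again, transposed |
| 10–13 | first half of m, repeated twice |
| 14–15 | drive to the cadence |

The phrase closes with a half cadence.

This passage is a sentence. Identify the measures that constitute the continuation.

measures 10–15

After the presentation (bars 4–9), the continuation covers the fragmentation through the cadence: bars 10–15.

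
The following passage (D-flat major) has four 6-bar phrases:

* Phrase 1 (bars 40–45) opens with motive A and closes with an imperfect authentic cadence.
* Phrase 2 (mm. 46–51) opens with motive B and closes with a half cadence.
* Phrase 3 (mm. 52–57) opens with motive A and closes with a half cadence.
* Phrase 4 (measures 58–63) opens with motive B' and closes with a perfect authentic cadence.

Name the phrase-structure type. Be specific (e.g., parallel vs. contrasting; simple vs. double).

parallel double period

Four phrases in two halves: the first half (measures 40–51) ends with a half cadence, the second (mm. 52–63) with a perfect authentic cadence — a large antecedent–consequent pair, i.e. a double period.
Phrase 3 begins with the same material as phrase 1, making it parallel.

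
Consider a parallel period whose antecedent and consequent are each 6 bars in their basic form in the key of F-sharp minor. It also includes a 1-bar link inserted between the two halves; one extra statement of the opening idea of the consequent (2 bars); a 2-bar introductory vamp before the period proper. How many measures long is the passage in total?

17 measures

Basic parallel period: 6 + 6 = 12 bars.
12 (basic form) + 1 (link) + 2 (extra statement) + 2 (introduction) = 17.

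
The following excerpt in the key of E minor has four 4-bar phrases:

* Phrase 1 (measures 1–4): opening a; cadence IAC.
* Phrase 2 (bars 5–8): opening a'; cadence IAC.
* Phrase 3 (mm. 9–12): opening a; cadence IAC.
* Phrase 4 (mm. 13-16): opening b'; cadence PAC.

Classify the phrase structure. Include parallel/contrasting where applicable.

parallel double period

Four phrases in two halves: the first half (mm. 1–8) ends with an imperfect authentic cadence, the second (measures 9–16) with a perfect authentic cadence — a large antecedent–consequent pair, i.e. a double period.
Phrase 3 begins with the same material as phrase 1, making it parallel.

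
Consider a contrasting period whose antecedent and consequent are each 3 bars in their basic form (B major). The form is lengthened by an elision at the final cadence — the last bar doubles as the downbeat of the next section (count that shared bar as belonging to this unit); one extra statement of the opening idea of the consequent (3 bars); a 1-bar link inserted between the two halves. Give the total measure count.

Basic contrasting period: 3 + 3 = 6 bars.
6 (basic form) + 3 (extra statement) + 1 (link) = 10.
The elision shares a bar with the next section but does not change this unit's count.

10 measures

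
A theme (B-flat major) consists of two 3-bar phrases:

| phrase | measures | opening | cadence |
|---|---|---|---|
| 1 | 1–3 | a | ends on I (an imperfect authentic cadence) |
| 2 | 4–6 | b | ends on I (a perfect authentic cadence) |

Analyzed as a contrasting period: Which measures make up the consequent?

measures 4–6

The antecedent is the phrase ending with the weaker cadence (imperfect authentic cadence, phrase 1) and the consequent the one ending more conclusively (perfect authentic cadence, phrase 2); the consequent is measures 4–6.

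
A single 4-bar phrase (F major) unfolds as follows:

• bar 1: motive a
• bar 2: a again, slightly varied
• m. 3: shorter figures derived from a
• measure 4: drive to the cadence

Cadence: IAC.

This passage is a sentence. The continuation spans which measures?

measures 3–4

After the presentation (bars 1–2), the continuation covers the fragmentation through the cadence: bars 3–4.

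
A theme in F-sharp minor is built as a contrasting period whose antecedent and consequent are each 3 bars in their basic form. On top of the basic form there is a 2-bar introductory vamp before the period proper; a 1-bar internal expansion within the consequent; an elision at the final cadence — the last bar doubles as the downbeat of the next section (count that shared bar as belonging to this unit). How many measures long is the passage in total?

Basic contrasting period: 3 + 3 = 6 bars.
6 (basic form) + 2 (introduction) + 1 (internal expansion) = 9.
The elision shares a bar with the next section but does not change this unit's count.

9 measures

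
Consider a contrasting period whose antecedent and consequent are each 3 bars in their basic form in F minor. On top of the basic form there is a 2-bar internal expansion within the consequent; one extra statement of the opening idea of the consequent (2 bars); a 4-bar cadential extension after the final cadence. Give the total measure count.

Basic contrasting period: 3 + 3 = 6 bars.
6 (basic form) + 2 (internal expansion) + 2 (extra statement) + 4 (cadential extension) = 14.

14 measures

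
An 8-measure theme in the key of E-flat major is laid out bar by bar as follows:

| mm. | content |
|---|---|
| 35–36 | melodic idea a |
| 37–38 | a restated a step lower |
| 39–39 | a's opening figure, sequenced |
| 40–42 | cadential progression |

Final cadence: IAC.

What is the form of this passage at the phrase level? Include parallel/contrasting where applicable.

Basic idea (mm. 35-36) + its repetition (bars 37–38) form the presentation; fragmentation and cadence (bars 39-42) form the continuation — the 8-bar whole is a sentence.

sentence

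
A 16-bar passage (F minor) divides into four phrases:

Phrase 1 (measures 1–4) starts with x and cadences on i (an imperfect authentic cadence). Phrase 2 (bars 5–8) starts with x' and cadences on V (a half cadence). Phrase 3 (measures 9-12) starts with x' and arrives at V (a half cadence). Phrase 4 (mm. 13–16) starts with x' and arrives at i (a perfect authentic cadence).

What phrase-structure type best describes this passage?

Four phrases in two halves: the first half (measures 1-8) ends with a half cadence, the second (bars 9-16) with a perfect authentic cadence — a large antecedent–consequent pair, i.e. a double period.
Phrase 3 begins with the same material as phrase 1, making it parallel.

parallel double period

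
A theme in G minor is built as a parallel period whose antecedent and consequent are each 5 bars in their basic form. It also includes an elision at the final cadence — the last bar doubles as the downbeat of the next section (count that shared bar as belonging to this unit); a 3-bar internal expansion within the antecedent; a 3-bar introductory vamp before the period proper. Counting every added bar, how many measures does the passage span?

Basic parallel period: 5 + 5 = 10 bars.
10 (basic form) + 3 (internal expansion) + 3 (introduction) = 16.
The elision shares a bar with the next section but does not change this unit's count.

16 measures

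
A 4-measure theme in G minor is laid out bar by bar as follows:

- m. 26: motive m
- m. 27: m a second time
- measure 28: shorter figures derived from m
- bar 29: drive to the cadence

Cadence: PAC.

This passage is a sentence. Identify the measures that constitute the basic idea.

The presentation of a sentence is the basic idea (m. 26) plus its repetition (m. 27); the basic idea is therefore m. 26.

measures 26–26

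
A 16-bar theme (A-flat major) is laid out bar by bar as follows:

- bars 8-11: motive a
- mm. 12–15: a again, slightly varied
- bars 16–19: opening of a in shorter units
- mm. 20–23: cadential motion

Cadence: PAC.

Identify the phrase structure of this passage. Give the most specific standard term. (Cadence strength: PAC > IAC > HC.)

sentence

Basic idea (mm. 8-11) + its repetition (bars 12–15) form the presentation; fragmentation and cadence (measures 16-23) form the continuation — the 16-bar whole is a sentence.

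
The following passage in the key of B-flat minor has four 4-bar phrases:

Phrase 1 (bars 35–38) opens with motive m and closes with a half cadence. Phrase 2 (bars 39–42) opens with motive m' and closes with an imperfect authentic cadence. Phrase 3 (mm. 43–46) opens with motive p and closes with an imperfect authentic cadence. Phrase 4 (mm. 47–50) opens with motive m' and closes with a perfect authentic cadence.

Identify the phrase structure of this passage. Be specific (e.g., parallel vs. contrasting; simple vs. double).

contrasting double period

Four phrases in two halves: the first half (mm. 35-42) ends with an imperfect authentic cadence, the second (mm. 43–50) with a perfect authentic cadence — a large antecedent–consequent pair, i.e. a double period.
Phrase 3 begins with different material from phrase 1, making it contrasting.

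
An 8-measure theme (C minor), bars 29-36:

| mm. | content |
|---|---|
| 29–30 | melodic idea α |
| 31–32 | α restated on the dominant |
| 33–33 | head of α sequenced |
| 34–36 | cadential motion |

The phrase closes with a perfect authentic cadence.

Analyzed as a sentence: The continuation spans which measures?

measures 33–36

After the presentation (mm. 29-32), the continuation covers the fragmentation through the cadence: mm. 33–36.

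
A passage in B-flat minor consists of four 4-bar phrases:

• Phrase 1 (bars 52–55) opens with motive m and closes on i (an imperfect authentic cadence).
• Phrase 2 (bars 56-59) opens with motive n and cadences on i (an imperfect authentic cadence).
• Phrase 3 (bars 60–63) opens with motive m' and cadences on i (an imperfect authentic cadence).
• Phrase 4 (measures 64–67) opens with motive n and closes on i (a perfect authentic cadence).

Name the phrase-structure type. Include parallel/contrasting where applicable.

Four phrases in two halves: the first half (mm. 52-59) ends with an imperfect authentic cadence, the second (bars 60–67) with a perfect authentic cadence — a large antecedent–consequent pair, i.e. a double period.
Phrase 3 begins with the same material as phrase 1, making it parallel.

parallel double period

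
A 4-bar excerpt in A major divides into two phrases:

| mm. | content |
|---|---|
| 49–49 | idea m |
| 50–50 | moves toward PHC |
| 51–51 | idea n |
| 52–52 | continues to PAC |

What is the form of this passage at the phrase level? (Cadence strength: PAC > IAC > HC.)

contrasting period

Phrase 1 ends with a Phrygian half cadence (weaker) and phrase 2 with a perfect authentic cadence (stronger): antecedent + consequent = a period.
The two phrases open with different material (m / n), so the period is contrasting.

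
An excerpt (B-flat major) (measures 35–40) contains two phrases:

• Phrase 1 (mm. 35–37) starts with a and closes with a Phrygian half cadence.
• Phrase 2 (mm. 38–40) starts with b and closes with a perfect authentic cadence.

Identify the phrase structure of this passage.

Phrase 1 ends with a Phrygian half cadence (weaker) and phrase 2 with a perfect authentic cadence (stronger): antecedent + consequent = a period.
The two phrases open with different material (a / b), so the period is contrasting.

contrasting period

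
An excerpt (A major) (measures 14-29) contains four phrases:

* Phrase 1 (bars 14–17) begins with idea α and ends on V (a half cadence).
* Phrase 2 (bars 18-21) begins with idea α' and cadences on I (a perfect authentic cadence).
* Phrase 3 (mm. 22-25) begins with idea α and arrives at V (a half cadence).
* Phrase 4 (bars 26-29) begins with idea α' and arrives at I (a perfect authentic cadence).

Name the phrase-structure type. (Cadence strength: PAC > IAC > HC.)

The cadence pattern HC–PAC–HC–PAC is weak–strong twice, and phrases 3–4 restate phrases 1–2: a period heard twice, not a double period (which would end weakly at phrase 2).

repeated period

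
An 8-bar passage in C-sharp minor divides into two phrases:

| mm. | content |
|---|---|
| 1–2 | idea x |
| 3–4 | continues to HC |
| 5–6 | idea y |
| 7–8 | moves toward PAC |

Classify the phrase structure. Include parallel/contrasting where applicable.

contrasting period

Phrase 1 ends with a half cadence (weaker) and phrase 2 with a perfect authentic cadence (stronger): antecedent + consequent = a period.
The two phrases open with different material (x / y), so the period is contrasting.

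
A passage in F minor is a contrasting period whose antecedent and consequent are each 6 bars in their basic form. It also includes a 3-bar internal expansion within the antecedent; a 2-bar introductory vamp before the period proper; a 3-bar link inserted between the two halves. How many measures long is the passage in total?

Basic contrasting period: 6 + 6 = 12 bars.
12 (basic form) + 3 (internal expansion) + 2 (introduction) + 3 (link) = 20.

20 measures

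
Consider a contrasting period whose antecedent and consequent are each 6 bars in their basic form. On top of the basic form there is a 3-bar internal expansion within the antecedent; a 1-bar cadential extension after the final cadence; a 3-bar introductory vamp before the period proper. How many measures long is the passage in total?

19 measures

Basic contrasting period: 6 + 6 = 12 bars.
12 (basic form) + 3 (internal expansion) + 1 (cadential extension) + 3 (introduction) = 19.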